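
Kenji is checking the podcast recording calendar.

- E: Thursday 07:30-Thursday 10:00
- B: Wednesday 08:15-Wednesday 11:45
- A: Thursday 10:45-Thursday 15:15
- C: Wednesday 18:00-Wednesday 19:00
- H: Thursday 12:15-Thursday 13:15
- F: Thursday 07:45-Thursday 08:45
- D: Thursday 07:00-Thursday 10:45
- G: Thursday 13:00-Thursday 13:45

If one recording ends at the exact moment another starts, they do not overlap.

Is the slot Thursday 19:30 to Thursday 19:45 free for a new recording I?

B: ends Wednesday 11:45 at or before I starts Thursday 19:30 → clear.
C: ends Wednesday 19:00 at or before I starts Thursday 19:30 → clear.
D: ends Thursday 10:45 at or before I starts Thursday 19:30 → clear.
E: ends Thursday 10:00 at or before I starts Thursday 19:30 → clear.
F: ends Thursday 08:45 at or before I starts Thursday 19:30 → clear.
A: ends Thursday 15:15 at or before I starts Thursday 19:30 → clear.
H: ends Thursday 13:15 at or before I starts Thursday 19:30 → clear.
G: ends Thursday 13:45 at or before I starts Thursday 19:30 → clear.

Yes — the slot is free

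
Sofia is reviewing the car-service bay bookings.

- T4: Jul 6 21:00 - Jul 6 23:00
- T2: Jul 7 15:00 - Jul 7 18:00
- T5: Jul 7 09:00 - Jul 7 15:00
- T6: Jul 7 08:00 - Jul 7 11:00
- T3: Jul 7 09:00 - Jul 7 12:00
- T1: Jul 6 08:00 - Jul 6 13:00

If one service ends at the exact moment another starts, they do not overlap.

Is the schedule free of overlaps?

No

Two intervals overlap when each starts before the other ends.
Sorted by start: T1, T4, T6, T3, T5, T2.
T4 starts after T1 ends, so T1 has no further overlaps.
T6 starts after T4 ends, so T4 has no further overlaps.
T3 starts before T6 ends → T6 and T3 overlap.
That's a conflict, so the schedule is not conflict-free.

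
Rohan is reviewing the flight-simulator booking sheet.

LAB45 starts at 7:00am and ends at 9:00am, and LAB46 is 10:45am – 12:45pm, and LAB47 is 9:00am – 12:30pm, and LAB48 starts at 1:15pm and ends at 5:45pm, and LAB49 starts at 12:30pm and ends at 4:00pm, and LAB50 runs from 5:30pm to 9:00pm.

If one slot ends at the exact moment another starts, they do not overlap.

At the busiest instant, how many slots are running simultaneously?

2

Sweep the timeline, counting +1 at each start and −1 at each end (ends before starts at a tie):
7:00am start LAB45 → 1
9:00am end LAB45 → 0
9:00am start LAB47 → 1
10:45am start LAB46 → 2
12:30pm end LAB47 → 1
12:30pm start LAB49 → 2
12:45pm end LAB46 → 1
1:15pm start LAB48 → 2
4:00pm end LAB49 → 1
5:30pm start LAB50 → 2
5:45pm end LAB48 → 1
9:00pm end LAB50 → 0
Peak is 2, at 10:45am (LAB46, LAB47).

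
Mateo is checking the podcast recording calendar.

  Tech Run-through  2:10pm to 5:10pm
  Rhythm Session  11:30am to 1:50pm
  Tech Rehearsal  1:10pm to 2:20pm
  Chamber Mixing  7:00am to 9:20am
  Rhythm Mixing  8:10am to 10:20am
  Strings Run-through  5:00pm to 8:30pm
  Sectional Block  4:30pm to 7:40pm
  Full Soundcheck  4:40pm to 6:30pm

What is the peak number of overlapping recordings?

4

Sort all start/end points and keep a running count:
7:00am start Chamber Mixing → 1
8:10am start Rhythm Mixing → 2
9:20am end Chamber Mixing → 1
10:20am end Rhythm Mixing → 0
11:30am start Rhythm Session → 1
1:10pm start Tech Rehearsal → 2
1:50pm end Rhythm Session → 1
2:10pm start Tech Run-through → 2
2:20pm end Tech Rehearsal → 1
4:30pm start Sectional Block → 2
4:40pm start Full Soundcheck → 3
5:00pm start Strings Run-through → 4
5:10pm end Tech Run-through → 3
6:30pm end Full Soundcheck → 2
7:40pm end Sectional Block → 1
8:30pm end Strings Run-through → 0
Peak is 4, at 5:00pm (Full Soundcheck, Sectional Block, Strings Run-through, Tech Run-through).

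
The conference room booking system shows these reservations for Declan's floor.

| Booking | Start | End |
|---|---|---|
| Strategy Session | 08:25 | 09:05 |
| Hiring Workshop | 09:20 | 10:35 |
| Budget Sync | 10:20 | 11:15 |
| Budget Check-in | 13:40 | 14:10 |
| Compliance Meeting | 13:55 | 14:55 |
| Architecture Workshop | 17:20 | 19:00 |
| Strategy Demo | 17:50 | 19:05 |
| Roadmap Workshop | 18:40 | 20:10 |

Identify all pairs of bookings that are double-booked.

Architecture Workshop & Roadmap Workshop, Architecture Workshop & Strategy Demo, Budget Check-in & Compliance Meeting, Budget Sync & Hiring Workshop, Roadmap Workshop & Strategy Demo

Two intervals overlap when each starts before the other ends.
Sorted by start: Strategy Session, Hiring Workshop, Budget Sync, Budget Check-in, Compliance Meeting, Architecture Workshop, Strategy Demo, Roadmap Workshop.
Hiring Workshop starts after Strategy Session ends — done with Strategy Session.
Budget Sync starts before Hiring Workshop ends → Hiring Workshop and Budget Sync overlap.
Budget Check-in starts after Hiring Workshop ends — done with Hiring Workshop.
Budget Check-in starts after Budget Sync ends — done with Budget Sync.
Compliance Meeting starts before Budget Check-in ends → Budget Check-in and Compliance Meeting overlap.
Architecture Workshop starts after Budget Check-in ends — done with Budget Check-in.
Architecture Workshop starts after Compliance Meeting ends — done with Compliance Meeting.
Strategy Demo starts before Architecture Workshop ends → Architecture Workshop and Strategy Demo overlap.
Roadmap Workshop starts before Architecture Workshop ends → Architecture Workshop and Roadmap Workshop overlap.
Roadmap Workshop starts before Strategy Demo ends → Strategy Demo and Roadmap Workshop overlap.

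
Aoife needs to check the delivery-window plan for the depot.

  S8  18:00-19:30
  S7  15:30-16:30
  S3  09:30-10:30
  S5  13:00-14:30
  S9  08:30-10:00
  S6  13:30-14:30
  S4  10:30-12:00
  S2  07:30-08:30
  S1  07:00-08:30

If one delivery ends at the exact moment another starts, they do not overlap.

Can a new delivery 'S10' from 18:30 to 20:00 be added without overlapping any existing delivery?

S1: ends 08:30 at or before S10 starts 18:30 → clear.
S2: ends 08:30 at or before S10 starts 18:30 → clear.
S9: ends 10:00 at or before S10 starts 18:30 → clear.
S3: ends 10:30 at or before S10 starts 18:30 → clear.
S4: ends 12:00 at or before S10 starts 18:30 → clear.
S5: ends 14:30 at or before S10 starts 18:30 → clear.
S6: ends 14:30 at or before S10 starts 18:30 → clear.
S7: ends 16:30 at or before S10 starts 18:30 → clear.
S8: starts 18:00 before S10 ends 20:00, and ends 19:30 after S10 starts 18:30 → overlap.
S10 overlaps S8.

No — it overlaps S8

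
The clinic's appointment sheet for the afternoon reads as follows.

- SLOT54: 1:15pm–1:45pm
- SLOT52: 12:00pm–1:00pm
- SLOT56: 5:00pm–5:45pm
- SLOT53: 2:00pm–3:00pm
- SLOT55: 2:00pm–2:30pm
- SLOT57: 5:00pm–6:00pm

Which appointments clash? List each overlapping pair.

Check each pair: they overlap iff neither finishes before the other starts.
Sorted by start: SLOT52, SLOT54, SLOT53, SLOT55, SLOT56, SLOT57.
SLOT54 starts after SLOT52 ends, so SLOT52 has no further overlaps.
SLOT53 starts after SLOT54 ends, so SLOT54 has no further overlaps.
SLOT55 starts before SLOT53 ends → SLOT53 and SLOT55 overlap.
SLOT56 starts after SLOT53 ends, so SLOT53 has no further overlaps.
SLOT56 starts after SLOT55 ends, so SLOT55 has no further overlaps.
SLOT57 starts before SLOT56 ends → SLOT56 and SLOT57 overlap.

SLOT53 & SLOT55, SLOT56 & SLOT57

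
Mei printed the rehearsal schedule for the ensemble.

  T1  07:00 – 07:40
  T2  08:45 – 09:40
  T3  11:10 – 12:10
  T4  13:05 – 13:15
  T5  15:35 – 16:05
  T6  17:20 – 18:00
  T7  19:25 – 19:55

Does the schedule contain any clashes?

Sorted by start: T1, T2, T3, T4, T5, T6, T7.
T2 starts after T1 ends; T1 is clear from here.
T3 starts after T2 ends; T2 is clear from here.
T4 starts after T3 ends; T3 is clear from here.
T5 starts after T4 ends; T4 is clear from here.
T6 starts after T5 ends; T5 is clear from here.
T7 starts after T6 ends.
Every pair is clear; the schedule has no overlaps.

No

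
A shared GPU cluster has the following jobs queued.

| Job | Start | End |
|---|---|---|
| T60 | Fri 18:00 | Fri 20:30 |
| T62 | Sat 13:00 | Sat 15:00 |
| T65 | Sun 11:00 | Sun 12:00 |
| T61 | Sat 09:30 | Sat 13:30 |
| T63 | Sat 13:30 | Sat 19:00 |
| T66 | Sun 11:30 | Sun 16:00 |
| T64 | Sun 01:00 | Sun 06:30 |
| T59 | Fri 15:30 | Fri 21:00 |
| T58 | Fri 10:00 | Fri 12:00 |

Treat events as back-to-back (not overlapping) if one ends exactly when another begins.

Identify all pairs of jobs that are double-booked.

Sorted by start: T58, T59, T60, T61, T62, T63, T64, T65, T66.
T59 starts after T58 ends, so nothing later overlaps T58 either.
T60 starts before T59 ends → T59 and T60 overlap.
T61 starts after T59 ends, so nothing later overlaps T59 either.
T61 starts after T60 ends, so nothing later overlaps T60 either.
T62 starts before T61 ends → T61 and T62 overlap.
T63 starts exactly when T61 ends (back-to-back, no overlap), so nothing later overlaps T61 either.
T63 starts before T62 ends → T62 and T63 overlap.
T64 starts after T62 ends, so nothing later overlaps T62 either.
T64 starts after T63 ends, so nothing later overlaps T63 either.
T65 starts after T64 ends, so nothing later overlaps T64 either.
T66 starts before T65 ends → T65 and T66 overlap.

T59 & T60, T61 & T62, T62 & T63, T65 & T66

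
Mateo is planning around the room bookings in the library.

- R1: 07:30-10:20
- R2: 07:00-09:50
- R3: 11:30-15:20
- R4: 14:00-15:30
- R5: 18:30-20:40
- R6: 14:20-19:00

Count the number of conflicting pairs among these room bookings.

5

Sorted by start: R2, R1, R3, R4, R6, R5.
R1 starts before R2 ends → R2 and R1 overlap.
R3 starts after R2 ends; R2 is clear from here.
R3 starts after R1 ends; R1 is clear from here.
R4 starts before R3 ends → R3 and R4 overlap.
R6 starts before R3 ends → R3 and R6 overlap.
R5 starts after R3 ends.
R6 starts before R4 ends → R4 and R6 overlap.
R5 starts after R4 ends.
R5 starts before R6 ends → R6 and R5 overlap.
Overlapping pairs: R1 & R2, R3 & R4, R3 & R6, R4 & R6, R5 & R6 — 5 in total.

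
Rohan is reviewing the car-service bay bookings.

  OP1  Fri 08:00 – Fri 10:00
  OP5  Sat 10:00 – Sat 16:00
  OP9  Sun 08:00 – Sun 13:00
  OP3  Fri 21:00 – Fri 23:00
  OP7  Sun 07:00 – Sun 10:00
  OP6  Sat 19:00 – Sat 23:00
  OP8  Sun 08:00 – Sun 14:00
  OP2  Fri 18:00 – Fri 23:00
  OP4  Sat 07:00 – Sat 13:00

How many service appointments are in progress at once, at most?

3

Sweep the timeline, counting +1 at each start and −1 at each end (ends before starts at a tie):
Fri 08:00 start OP1 → 1
Fri 10:00 end OP1 → 0
Fri 18:00 start OP2 → 1
Fri 21:00 start OP3 → 2
Fri 23:00 end OP2 → 1
Fri 23:00 end OP3 → 0
Sat 07:00 start OP4 → 1
Sat 10:00 start OP5 → 2
Sat 13:00 end OP4 → 1
Sat 16:00 end OP5 → 0
Sat 19:00 start OP6 → 1
Sat 23:00 end OP6 → 0
Sun 07:00 start OP7 → 1
Sun 08:00 start OP8 → 2
Sun 08:00 start OP9 → 3
Sun 10:00 end OP7 → 2
Sun 13:00 end OP9 → 1
Sun 14:00 end OP8 → 0
Peak is 3, at Sun 08:00 (OP7, OP8, OP9).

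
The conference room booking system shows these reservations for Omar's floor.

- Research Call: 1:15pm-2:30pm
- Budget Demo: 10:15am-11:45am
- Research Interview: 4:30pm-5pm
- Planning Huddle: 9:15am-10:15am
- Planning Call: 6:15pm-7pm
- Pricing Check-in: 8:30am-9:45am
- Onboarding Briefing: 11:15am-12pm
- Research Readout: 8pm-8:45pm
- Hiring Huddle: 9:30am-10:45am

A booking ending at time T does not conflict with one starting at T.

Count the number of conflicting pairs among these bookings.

5

Sorted by start: Pricing Check-in, Planning Huddle, Hiring Huddle, Budget Demo, Onboarding Briefing, Research Call, Research Interview, Planning Call, Research Readout.
Planning Huddle starts before Pricing Check-in ends → Pricing Check-in and Planning Huddle overlap.
Hiring Huddle starts before Pricing Check-in ends → Pricing Check-in and Hiring Huddle overlap.
Budget Demo starts after Pricing Check-in ends — done with Pricing Check-in.
Hiring Huddle starts before Planning Huddle ends → Planning Huddle and Hiring Huddle overlap.
Budget Demo starts exactly when Planning Huddle ends (back-to-back, no overlap) — done with Planning Huddle.
Budget Demo starts before Hiring Huddle ends → Hiring Huddle and Budget Demo overlap.
Onboarding Briefing starts after Hiring Huddle ends — done with Hiring Huddle.
Onboarding Briefing starts before Budget Demo ends → Budget Demo and Onboarding Briefing overlap.
Research Call starts after Budget Demo ends — done with Budget Demo.
Research Call starts after Onboarding Briefing ends — done with Onboarding Briefing.
Research Interview starts after Research Call ends — done with Research Call.
Planning Call starts after Research Interview ends — done with Research Interview.
Research Readout starts after Planning Call ends.
Overlapping pairs: Budget Demo & Hiring Huddle, Budget Demo & Onboarding Briefing, Hiring Huddle & Planning Huddle, Hiring Huddle & Pricing Check-in, Planning Huddle & Pricing Check-in — 5 in total.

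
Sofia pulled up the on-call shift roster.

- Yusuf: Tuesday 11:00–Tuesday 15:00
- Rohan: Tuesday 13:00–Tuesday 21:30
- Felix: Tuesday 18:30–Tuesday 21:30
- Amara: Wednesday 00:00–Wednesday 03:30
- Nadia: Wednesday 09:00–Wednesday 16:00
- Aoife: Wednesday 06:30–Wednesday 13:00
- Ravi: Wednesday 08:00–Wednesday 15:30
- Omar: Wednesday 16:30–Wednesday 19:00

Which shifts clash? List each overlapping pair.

Sorted by start: Yusuf, Rohan, Felix, Amara, Aoife, Ravi, Nadia, Omar.
Rohan starts before Yusuf ends → Yusuf and Rohan overlap.
Felix starts after Yusuf ends, so nothing later overlaps Yusuf either.
Felix starts before Rohan ends → Rohan and Felix overlap.
Amara starts after Rohan ends, so nothing later overlaps Rohan either.
Amara starts after Felix ends, so nothing later overlaps Felix either.
Aoife starts after Amara ends, so nothing later overlaps Amara either.
Ravi starts before Aoife ends → Aoife and Ravi overlap.
Nadia starts before Aoife ends → Aoife and Nadia overlap.
Omar starts after Aoife ends.
Nadia starts before Ravi ends → Ravi and Nadia overlap.
Omar starts after Ravi ends.
Omar starts after Nadia ends.

Aoife & Nadia, Aoife & Ravi, Felix & Rohan, Nadia & Ravi, Rohan & Yusuf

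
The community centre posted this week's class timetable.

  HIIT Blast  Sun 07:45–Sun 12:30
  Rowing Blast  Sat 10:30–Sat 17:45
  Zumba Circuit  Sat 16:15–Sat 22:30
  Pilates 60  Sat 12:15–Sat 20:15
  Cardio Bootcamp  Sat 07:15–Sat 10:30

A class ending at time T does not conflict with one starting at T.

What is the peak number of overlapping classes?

3

Sort all start/end points and keep a running count:
Sat 07:15 start Cardio Bootcamp → 1
Sat 10:30 end Cardio Bootcamp → 0
Sat 10:30 start Rowing Blast → 1
Sat 12:15 start Pilates 60 → 2
Sat 16:15 start Zumba Circuit → 3
Sat 17:45 end Rowing Blast → 2
Sat 20:15 end Pilates 60 → 1
Sat 22:30 end Zumba Circuit → 0
Sun 07:45 start HIIT Blast → 1
Sun 12:30 end HIIT Blast → 0
Peak is 3, at Sat 16:15 (Pilates 60, Rowing Blast, Zumba Circuit).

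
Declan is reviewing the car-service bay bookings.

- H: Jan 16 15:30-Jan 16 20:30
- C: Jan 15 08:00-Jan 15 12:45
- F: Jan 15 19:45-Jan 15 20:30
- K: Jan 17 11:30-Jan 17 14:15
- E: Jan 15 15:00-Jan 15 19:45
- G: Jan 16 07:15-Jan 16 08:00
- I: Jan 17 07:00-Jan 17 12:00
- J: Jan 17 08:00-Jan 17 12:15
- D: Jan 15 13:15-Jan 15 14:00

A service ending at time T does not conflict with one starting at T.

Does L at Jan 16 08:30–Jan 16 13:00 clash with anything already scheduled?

C: ends Jan 15 12:45 at or before L starts Jan 16 08:30 → clear.
D: ends Jan 15 14:00 at or before L starts Jan 16 08:30 → clear.
E: ends Jan 15 19:45 at or before L starts Jan 16 08:30 → clear.
F: ends Jan 15 20:30 at or before L starts Jan 16 08:30 → clear.
G: ends Jan 16 08:00 at or before L starts Jan 16 08:30 → clear.
H: starts Jan 16 15:30 at or after L ends Jan 16 13:00 → clear.
I: starts Jan 17 07:00 at or after L ends Jan 16 13:00 → clear.
J: starts Jan 17 08:00 at or after L ends Jan 16 13:00 → clear.
K: starts Jan 17 11:30 at or after L ends Jan 16 13:00 → clear.

No — it doesn't clash with anything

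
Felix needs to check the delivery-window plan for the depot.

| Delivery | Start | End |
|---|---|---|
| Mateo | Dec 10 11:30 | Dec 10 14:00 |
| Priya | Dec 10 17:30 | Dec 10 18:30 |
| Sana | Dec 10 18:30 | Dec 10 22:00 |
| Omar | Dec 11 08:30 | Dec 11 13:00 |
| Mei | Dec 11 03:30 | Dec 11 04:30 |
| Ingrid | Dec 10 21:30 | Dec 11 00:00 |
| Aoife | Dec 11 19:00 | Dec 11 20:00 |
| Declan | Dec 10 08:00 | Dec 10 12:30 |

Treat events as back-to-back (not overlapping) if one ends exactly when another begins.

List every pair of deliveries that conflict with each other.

Declan & Mateo, Ingrid & Sana

Sorted by start: Declan, Mateo, Priya, Sana, Ingrid, Mei, Omar, Aoife.
Mateo starts before Declan ends → Declan and Mateo overlap.
Priya starts after Declan ends; Declan is clear from here.
Priya starts after Mateo ends; Mateo is clear from here.
Sana starts exactly when Priya ends (back-to-back, no overlap); Priya is clear from here.
Ingrid starts before Sana ends → Sana and Ingrid overlap.
Mei starts after Sana ends; Sana is clear from here.
Mei starts after Ingrid ends; Ingrid is clear from here.
Omar starts after Mei ends; Mei is clear from here.
Aoife starts after Omar ends.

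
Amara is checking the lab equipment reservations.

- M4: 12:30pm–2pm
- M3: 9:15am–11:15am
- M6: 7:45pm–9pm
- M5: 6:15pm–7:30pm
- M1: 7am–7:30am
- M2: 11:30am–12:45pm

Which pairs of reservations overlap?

M2 & M4

Check each pair: they overlap iff neither finishes before the other starts.
Sorted by start: M1, M3, M2, M4, M5, M6.
M3 starts after M1 ends — done with M1.
M2 starts after M3 ends — done with M3.
M4 starts before M2 ends → M2 and M4 overlap.
M5 starts after M2 ends — done with M2.
M5 starts after M4 ends — done with M4.
M6 starts after M5 ends.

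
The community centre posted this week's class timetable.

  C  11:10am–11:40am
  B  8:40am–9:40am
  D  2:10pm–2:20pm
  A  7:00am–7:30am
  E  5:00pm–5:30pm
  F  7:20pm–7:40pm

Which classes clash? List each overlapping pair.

Sorted by start: A, B, C, D, E, F.
B starts after A ends — done with A.
C starts after B ends — done with B.
D starts after C ends — done with C.
E starts after D ends — done with D.
F starts after E ends.

no overlapping pairs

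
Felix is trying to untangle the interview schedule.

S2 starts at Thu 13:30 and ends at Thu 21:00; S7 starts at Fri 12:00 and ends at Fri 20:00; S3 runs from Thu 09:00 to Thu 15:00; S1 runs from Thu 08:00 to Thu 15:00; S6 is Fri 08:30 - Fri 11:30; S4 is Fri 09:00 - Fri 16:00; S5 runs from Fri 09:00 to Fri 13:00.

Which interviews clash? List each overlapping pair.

Two intervals overlap when each starts before the other ends.
Sorted by start: S1, S3, S2, S6, S4, S5, S7.
S3 starts before S1 ends → S1 and S3 overlap.
S2 starts before S1 ends → S1 and S2 overlap.
S6 starts after S1 ends; S1 is clear from here.
S2 starts before S3 ends → S3 and S2 overlap.
S6 starts after S3 ends; S3 is clear from here.
S6 starts after S2 ends; S2 is clear from here.
S4 starts before S6 ends → S6 and S4 overlap.
S5 starts before S6 ends → S6 and S5 overlap.
S7 starts after S6 ends.
S5 starts before S4 ends → S4 and S5 overlap.
S7 starts before S4 ends → S4 and S7 overlap.
S7 starts before S5 ends → S5 and S7 overlap.

S1 & S2, S1 & S3, S2 & S3, S4 & S5, S4 & S6, S4 & S7, S5 & S6, S5 & S7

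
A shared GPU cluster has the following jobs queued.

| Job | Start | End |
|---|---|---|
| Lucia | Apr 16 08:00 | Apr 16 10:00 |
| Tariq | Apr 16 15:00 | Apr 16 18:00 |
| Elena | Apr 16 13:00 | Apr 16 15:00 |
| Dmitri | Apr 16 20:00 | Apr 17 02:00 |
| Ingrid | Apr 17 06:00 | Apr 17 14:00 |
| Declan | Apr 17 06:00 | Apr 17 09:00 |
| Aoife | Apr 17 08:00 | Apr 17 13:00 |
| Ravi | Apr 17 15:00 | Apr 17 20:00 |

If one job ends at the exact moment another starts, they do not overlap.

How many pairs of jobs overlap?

Two intervals overlap when each starts before the other ends.
Sorted by start: Lucia, Elena, Tariq, Dmitri, Ingrid, Declan, Aoife, Ravi.
Elena starts after Lucia ends, so Lucia has no further overlaps.
Tariq starts exactly when Elena ends (back-to-back, no overlap), so Elena has no further overlaps.
Dmitri starts after Tariq ends, so Tariq has no further overlaps.
Ingrid starts after Dmitri ends, so Dmitri has no further overlaps.
Declan starts before Ingrid ends → Ingrid and Declan overlap.
Aoife starts before Ingrid ends → Ingrid and Aoife overlap.
Ravi starts after Ingrid ends.
Aoife starts before Declan ends → Declan and Aoife overlap.
Ravi starts after Declan ends.
Ravi starts after Aoife ends.
Overlapping pairs: Aoife & Declan, Aoife & Ingrid, Declan & Ingrid — 3 in total.

3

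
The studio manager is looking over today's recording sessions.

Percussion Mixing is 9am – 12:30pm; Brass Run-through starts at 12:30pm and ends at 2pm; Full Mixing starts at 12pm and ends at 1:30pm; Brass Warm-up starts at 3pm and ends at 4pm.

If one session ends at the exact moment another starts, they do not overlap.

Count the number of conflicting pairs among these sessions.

Sorted by start: Percussion Mixing, Full Mixing, Brass Run-through, Brass Warm-up.
Full Mixing starts before Percussion Mixing ends → Percussion Mixing and Full Mixing overlap.
Brass Run-through starts exactly when Percussion Mixing ends (back-to-back, no overlap), so nothing later overlaps Percussion Mixing either.
Brass Run-through starts before Full Mixing ends → Full Mixing and Brass Run-through overlap.
Brass Warm-up starts after Full Mixing ends.
Brass Warm-up starts after Brass Run-through ends.
Overlapping pairs: Brass Run-through & Full Mixing, Full Mixing & Percussion Mixing — 2 in total.

2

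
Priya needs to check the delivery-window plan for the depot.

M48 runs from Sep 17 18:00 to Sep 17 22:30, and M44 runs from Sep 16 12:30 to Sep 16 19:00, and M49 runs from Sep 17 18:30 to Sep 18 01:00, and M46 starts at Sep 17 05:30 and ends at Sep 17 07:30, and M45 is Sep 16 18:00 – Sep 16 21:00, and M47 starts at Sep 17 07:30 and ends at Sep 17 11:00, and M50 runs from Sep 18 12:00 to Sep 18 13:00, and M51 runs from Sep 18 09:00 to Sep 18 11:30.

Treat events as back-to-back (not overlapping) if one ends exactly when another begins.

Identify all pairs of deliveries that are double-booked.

M44 & M45, M48 & M49

Sorted by start: M44, M45, M46, M47, M48, M49, M51, M50.
M45 starts before M44 ends → M44 and M45 overlap.
M46 starts after M44 ends, so nothing later overlaps M44 either.
M46 starts after M45 ends, so nothing later overlaps M45 either.
M47 starts exactly when M46 ends (back-to-back, no overlap), so nothing later overlaps M46 either.
M48 starts after M47 ends, so nothing later overlaps M47 either.
M49 starts before M48 ends → M48 and M49 overlap.
M51 starts after M48 ends, so nothing later overlaps M48 either.
M51 starts after M49 ends, so nothing later overlaps M49 either.
M50 starts after M51 ends.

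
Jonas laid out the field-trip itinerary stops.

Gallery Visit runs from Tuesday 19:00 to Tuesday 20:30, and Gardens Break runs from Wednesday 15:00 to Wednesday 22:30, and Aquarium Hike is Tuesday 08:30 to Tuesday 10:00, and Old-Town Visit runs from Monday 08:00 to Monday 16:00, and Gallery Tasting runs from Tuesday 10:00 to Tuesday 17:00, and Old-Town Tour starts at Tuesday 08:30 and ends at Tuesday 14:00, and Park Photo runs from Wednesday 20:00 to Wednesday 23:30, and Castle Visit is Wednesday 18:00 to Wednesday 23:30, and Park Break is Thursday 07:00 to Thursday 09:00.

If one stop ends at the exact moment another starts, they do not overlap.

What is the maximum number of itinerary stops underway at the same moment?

3

Walk through starts and ends in time order (an end at T is processed before a start at T):
Monday 08:00 start Old-Town Visit → 1
Monday 16:00 end Old-Town Visit → 0
Tuesday 08:30 start Aquarium Hike → 1
Tuesday 08:30 start Old-Town Tour → 2
Tuesday 10:00 end Aquarium Hike → 1
Tuesday 10:00 start Gallery Tasting → 2
Tuesday 14:00 end Old-Town Tour → 1
Tuesday 17:00 end Gallery Tasting → 0
Tuesday 19:00 start Gallery Visit → 1
Tuesday 20:30 end Gallery Visit → 0
Wednesday 15:00 start Gardens Break → 1
Wednesday 18:00 start Castle Visit → 2
Wednesday 20:00 start Park Photo → 3
Wednesday 22:30 end Gardens Break → 2
Wednesday 23:30 end Castle Visit → 1
Wednesday 23:30 end Park Photo → 0
Thursday 07:00 start Park Break → 1
Thursday 09:00 end Park Break → 0
Peak is 3, at Wednesday 20:00 (Castle Visit, Gardens Break, Park Photo).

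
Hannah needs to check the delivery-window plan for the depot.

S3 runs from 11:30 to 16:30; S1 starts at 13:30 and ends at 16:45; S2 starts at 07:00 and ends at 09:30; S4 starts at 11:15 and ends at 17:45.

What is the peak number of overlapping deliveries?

3

Walk through starts and ends in time order (an end at T is processed before a start at T):
07:00 start S2 → 1
09:30 end S2 → 0
11:15 start S4 → 1
11:30 start S3 → 2
13:30 start S1 → 3
16:30 end S3 → 2
16:45 end S1 → 1
17:45 end S4 → 0
Peak is 3, at 13:30 (S1, S3, S4).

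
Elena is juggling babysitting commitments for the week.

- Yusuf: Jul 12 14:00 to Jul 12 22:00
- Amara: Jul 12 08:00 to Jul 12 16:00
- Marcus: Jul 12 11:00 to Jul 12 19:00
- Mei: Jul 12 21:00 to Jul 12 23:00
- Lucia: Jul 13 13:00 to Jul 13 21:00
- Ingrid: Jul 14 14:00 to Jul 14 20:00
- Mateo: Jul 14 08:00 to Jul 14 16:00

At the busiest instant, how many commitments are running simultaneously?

3

Sort all start/end points and keep a running count:
Jul 12 08:00 start Amara → 1
Jul 12 11:00 start Marcus → 2
Jul 12 14:00 start Yusuf → 3
Jul 12 16:00 end Amara → 2
Jul 12 19:00 end Marcus → 1
Jul 12 21:00 start Mei → 2
Jul 12 22:00 end Yusuf → 1
Jul 12 23:00 end Mei → 0
Jul 13 13:00 start Lucia → 1
Jul 13 21:00 end Lucia → 0
Jul 14 08:00 start Mateo → 1
Jul 14 14:00 start Ingrid → 2
Jul 14 16:00 end Mateo → 1
Jul 14 20:00 end Ingrid → 0
Peak is 3, at Jul 12 14:00 (Amara, Marcus, Yusuf).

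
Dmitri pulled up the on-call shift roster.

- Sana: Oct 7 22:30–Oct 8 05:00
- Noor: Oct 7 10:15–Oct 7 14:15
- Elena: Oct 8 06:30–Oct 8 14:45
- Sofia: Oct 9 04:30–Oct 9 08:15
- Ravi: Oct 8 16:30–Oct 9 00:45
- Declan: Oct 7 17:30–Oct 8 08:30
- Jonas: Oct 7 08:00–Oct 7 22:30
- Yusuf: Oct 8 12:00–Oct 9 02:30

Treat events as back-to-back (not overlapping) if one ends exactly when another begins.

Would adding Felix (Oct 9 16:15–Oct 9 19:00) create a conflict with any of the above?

No — it doesn't clash with anything

Jonas: ends Oct 7 22:30 at or before Felix starts Oct 9 16:15 → clear.
Noor: ends Oct 7 14:15 at or before Felix starts Oct 9 16:15 → clear.
Declan: ends Oct 8 08:30 at or before Felix starts Oct 9 16:15 → clear.
Sana: ends Oct 8 05:00 at or before Felix starts Oct 9 16:15 → clear.
Elena: ends Oct 8 14:45 at or before Felix starts Oct 9 16:15 → clear.
Yusuf: ends Oct 9 02:30 at or before Felix starts Oct 9 16:15 → clear.
Ravi: ends Oct 9 00:45 at or before Felix starts Oct 9 16:15 → clear.
Sofia: ends Oct 9 08:15 at or before Felix starts Oct 9 16:15 → clear.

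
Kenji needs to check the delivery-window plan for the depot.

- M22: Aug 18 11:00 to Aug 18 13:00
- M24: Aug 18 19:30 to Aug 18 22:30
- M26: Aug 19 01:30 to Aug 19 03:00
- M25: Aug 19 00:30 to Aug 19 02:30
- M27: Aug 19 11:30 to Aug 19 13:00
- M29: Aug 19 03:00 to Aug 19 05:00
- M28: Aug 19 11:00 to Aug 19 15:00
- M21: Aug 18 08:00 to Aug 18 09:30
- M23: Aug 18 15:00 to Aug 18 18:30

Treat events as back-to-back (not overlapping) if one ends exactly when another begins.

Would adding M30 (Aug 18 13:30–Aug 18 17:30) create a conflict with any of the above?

M21: ends Aug 18 09:30 at or before M30 starts Aug 18 13:30 → clear.
M22: ends Aug 18 13:00 at or before M30 starts Aug 18 13:30 → clear.
M23: starts Aug 18 15:00 before M30 ends Aug 18 17:30, and ends Aug 18 18:30 after M30 starts Aug 18 13:30 → overlap.
M24: starts Aug 18 19:30 at or after M30 ends Aug 18 17:30 → clear.
M25: starts Aug 19 00:30 at or after M30 ends Aug 18 17:30 → clear.
M26: starts Aug 19 01:30 at or after M30 ends Aug 18 17:30 → clear.
M29: starts Aug 19 03:00 at or after M30 ends Aug 18 17:30 → clear.
M28: starts Aug 19 11:00 at or after M30 ends Aug 18 17:30 → clear.
M27: starts Aug 19 11:30 at or after M30 ends Aug 18 17:30 → clear.
M30 overlaps M23.

Yes — it overlaps M23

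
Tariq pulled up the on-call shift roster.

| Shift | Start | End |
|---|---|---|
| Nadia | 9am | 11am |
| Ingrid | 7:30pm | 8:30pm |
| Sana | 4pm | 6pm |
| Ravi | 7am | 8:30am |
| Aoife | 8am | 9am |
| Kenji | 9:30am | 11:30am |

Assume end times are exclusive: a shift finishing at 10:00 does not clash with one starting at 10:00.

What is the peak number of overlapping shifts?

2

Walk through starts and ends in time order (an end at T is processed before a start at T):
7am start Ravi → 1
8am start Aoife → 2
8:30am end Ravi → 1
9am end Aoife → 0
9am start Nadia → 1
9:30am start Kenji → 2
11am end Nadia → 1
11:30am end Kenji → 0
4pm start Sana → 1
6pm end Sana → 0
7:30pm start Ingrid → 1
8:30pm end Ingrid → 0
Peak is 2, at 8am (Aoife, Ravi).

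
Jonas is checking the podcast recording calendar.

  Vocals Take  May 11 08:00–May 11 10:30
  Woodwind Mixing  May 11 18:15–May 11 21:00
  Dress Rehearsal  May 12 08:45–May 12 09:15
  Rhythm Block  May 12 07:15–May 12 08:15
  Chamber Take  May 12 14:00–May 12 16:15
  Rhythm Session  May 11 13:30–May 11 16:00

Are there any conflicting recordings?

No

Two intervals overlap when each starts before the other ends.
Sorted by start: Vocals Take, Rhythm Session, Woodwind Mixing, Rhythm Block, Dress Rehearsal, Chamber Take.
Rhythm Session starts after Vocals Take ends — done with Vocals Take.
Woodwind Mixing starts after Rhythm Session ends — done with Rhythm Session.
Rhythm Block starts after Woodwind Mixing ends — done with Woodwind Mixing.
Dress Rehearsal starts after Rhythm Block ends — done with Rhythm Block.
Chamber Take starts after Dress Rehearsal ends.
Every pair is clear; the schedule has no overlaps.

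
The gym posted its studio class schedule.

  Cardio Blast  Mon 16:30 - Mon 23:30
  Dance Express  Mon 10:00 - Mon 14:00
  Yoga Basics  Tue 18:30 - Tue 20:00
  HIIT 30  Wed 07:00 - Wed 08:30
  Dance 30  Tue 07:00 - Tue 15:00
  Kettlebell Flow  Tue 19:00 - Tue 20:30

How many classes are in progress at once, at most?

2

Walk through starts and ends in time order (an end at T is processed before a start at T):
Mon 10:00 start Dance Express → 1
Mon 14:00 end Dance Express → 0
Mon 16:30 start Cardio Blast → 1
Mon 23:30 end Cardio Blast → 0
Tue 07:00 start Dance 30 → 1
Tue 15:00 end Dance 30 → 0
Tue 18:30 start Yoga Basics → 1
Tue 19:00 start Kettlebell Flow → 2
Tue 20:00 end Yoga Basics → 1
Tue 20:30 end Kettlebell Flow → 0
Wed 07:00 start HIIT 30 → 1
Wed 08:30 end HIIT 30 → 0
Peak is 2, at Tue 19:00 (Kettlebell Flow, Yoga Basics).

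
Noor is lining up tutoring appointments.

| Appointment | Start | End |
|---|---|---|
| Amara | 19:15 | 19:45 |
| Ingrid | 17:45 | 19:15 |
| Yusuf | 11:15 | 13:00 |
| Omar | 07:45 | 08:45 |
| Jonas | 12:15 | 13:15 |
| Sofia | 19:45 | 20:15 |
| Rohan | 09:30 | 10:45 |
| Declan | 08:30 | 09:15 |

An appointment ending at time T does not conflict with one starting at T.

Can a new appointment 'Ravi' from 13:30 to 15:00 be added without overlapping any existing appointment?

Omar: ends 08:45 at or before Ravi starts 13:30 → clear.
Declan: ends 09:15 at or before Ravi starts 13:30 → clear.
Rohan: ends 10:45 at or before Ravi starts 13:30 → clear.
Yusuf: ends 13:00 at or before Ravi starts 13:30 → clear.
Jonas: ends 13:15 at or before Ravi starts 13:30 → clear.
Ingrid: starts 17:45 at or after Ravi ends 15:00 → clear.
Amara: starts 19:15 at or after Ravi ends 15:00 → clear.
Sofia: starts 19:45 at or after Ravi ends 15:00 → clear.

Yes — the slot is free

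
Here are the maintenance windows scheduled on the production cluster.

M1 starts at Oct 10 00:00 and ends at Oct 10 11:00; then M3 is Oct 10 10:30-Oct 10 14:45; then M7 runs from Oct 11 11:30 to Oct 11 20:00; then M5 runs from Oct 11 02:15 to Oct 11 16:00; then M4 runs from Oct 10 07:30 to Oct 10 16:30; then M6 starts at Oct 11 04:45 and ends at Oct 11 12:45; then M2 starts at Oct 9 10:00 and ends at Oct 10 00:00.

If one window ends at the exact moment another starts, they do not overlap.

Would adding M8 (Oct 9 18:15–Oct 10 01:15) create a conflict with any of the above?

Yes — it overlaps M1, M2

M2: starts Oct 9 10:00 before M8 ends Oct 10 01:15, and ends Oct 10 00:00 after M8 starts Oct 9 18:15 → overlap.
M1: starts Oct 10 00:00 before M8 ends Oct 10 01:15, and ends Oct 10 11:00 after M8 starts Oct 9 18:15 → overlap.
M4: starts Oct 10 07:30 at or after M8 ends Oct 10 01:15 → clear.
M3: starts Oct 10 10:30 at or after M8 ends Oct 10 01:15 → clear.
M5: starts Oct 11 02:15 at or after M8 ends Oct 10 01:15 → clear.
M6: starts Oct 11 04:45 at or after M8 ends Oct 10 01:15 → clear.
M7: starts Oct 11 11:30 at or after M8 ends Oct 10 01:15 → clear.
M8 overlaps M1, M2.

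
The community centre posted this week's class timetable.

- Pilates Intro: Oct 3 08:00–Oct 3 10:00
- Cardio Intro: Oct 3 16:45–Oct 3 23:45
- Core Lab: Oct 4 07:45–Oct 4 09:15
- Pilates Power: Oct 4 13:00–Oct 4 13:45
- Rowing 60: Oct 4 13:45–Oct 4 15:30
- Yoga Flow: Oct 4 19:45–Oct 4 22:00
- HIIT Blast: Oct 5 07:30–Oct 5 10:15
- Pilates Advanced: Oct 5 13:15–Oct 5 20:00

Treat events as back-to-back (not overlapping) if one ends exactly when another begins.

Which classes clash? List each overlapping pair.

no conflicts

Two intervals overlap when each starts before the other ends.
Sorted by start: Pilates Intro, Cardio Intro, Core Lab, Pilates Power, Rowing 60, Yoga Flow, HIIT Blast, Pilates Advanced.
Cardio Intro starts after Pilates Intro ends; Pilates Intro is clear from here.
Core Lab starts after Cardio Intro ends; Cardio Intro is clear from here.
Pilates Power starts after Core Lab ends; Core Lab is clear from here.
Rowing 60 starts exactly when Pilates Power ends (back-to-back, no overlap); Pilates Power is clear from here.
Yoga Flow starts after Rowing 60 ends; Rowing 60 is clear from here.
HIIT Blast starts after Yoga Flow ends; Yoga Flow is clear from here.
Pilates Advanced starts after HIIT Blast ends.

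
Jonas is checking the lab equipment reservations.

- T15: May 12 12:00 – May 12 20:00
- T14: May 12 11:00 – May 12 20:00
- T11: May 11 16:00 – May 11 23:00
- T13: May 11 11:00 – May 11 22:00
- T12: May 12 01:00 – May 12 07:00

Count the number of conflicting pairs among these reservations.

2

Sorted by start: T13, T11, T12, T14, T15.
T11 starts before T13 ends → T13 and T11 overlap.
T12 starts after T13 ends, so nothing later overlaps T13 either.
T12 starts after T11 ends, so nothing later overlaps T11 either.
T14 starts after T12 ends, so nothing later overlaps T12 either.
T15 starts before T14 ends → T14 and T15 overlap.
Overlapping pairs: T11 & T13, T14 & T15 — 2 in total.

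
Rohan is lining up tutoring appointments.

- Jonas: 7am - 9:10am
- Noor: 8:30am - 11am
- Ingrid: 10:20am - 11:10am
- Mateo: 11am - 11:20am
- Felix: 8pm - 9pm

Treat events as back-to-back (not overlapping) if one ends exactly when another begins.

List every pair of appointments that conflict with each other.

Sorted by start: Jonas, Noor, Ingrid, Mateo, Felix.
Noor starts before Jonas ends → Jonas and Noor overlap.
Ingrid starts after Jonas ends; Jonas is clear from here.
Ingrid starts before Noor ends → Noor and Ingrid overlap.
Mateo starts exactly when Noor ends (back-to-back, no overlap); Noor is clear from here.
Mateo starts before Ingrid ends → Ingrid and Mateo overlap.
Felix starts after Ingrid ends.
Felix starts after Mateo ends.

Ingrid & Mateo, Ingrid & Noor, Jonas & Noor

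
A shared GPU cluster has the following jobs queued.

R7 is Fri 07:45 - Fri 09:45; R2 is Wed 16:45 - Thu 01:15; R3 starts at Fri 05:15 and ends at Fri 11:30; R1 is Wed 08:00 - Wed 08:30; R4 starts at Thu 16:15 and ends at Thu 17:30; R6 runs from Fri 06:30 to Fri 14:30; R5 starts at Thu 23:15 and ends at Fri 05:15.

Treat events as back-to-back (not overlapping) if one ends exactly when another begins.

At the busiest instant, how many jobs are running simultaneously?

3

Sort all start/end points and keep a running count:
Wed 08:00 start R1 → 1
Wed 08:30 end R1 → 0
Wed 16:45 start R2 → 1
Thu 01:15 end R2 → 0
Thu 16:15 start R4 → 1
Thu 17:30 end R4 → 0
Thu 23:15 start R5 → 1
Fri 05:15 end R5 → 0
Fri 05:15 start R3 → 1
Fri 06:30 start R6 → 2
Fri 07:45 start R7 → 3
Fri 09:45 end R7 → 2
Fri 11:30 end R3 → 1
Fri 14:30 end R6 → 0
Peak is 3, at Fri 07:45 (R3, R6, R7).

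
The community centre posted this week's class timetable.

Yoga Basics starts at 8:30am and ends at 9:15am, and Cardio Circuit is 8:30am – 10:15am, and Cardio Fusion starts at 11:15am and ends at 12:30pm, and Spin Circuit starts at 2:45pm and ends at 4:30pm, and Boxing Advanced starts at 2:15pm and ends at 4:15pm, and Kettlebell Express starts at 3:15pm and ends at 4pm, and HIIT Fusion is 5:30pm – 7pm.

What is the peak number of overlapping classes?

3

Sort all start/end points and keep a running count:
8:30am start Cardio Circuit → 1
8:30am start Yoga Basics → 2
9:15am end Yoga Basics → 1
10:15am end Cardio Circuit → 0
11:15am start Cardio Fusion → 1
12:30pm end Cardio Fusion → 0
2:15pm start Boxing Advanced → 1
2:45pm start Spin Circuit → 2
3:15pm start Kettlebell Express → 3
4pm end Kettlebell Express → 2
4:15pm end Boxing Advanced → 1
4:30pm end Spin Circuit → 0
5:30pm start HIIT Fusion → 1
7pm end HIIT Fusion → 0
Peak is 3, at 3:15pm (Boxing Advanced, Kettlebell Express, Spin Circuit).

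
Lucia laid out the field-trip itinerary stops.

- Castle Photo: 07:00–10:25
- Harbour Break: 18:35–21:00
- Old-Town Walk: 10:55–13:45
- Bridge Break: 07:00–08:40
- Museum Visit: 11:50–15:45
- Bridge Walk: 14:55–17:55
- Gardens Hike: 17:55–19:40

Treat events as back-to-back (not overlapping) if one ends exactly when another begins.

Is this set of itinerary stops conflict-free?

Sorted by start: Bridge Break, Castle Photo, Old-Town Walk, Museum Visit, Bridge Walk, Gardens Hike, Harbour Break.
Castle Photo starts before Bridge Break ends → Bridge Break and Castle Photo overlap.
That's a conflict, so the schedule is not conflict-free.

No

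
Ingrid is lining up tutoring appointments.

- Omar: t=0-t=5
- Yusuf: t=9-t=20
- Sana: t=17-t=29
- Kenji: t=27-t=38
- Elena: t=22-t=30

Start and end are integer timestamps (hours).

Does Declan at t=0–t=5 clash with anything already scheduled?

Omar: starts t=0 before Declan ends t=5, and ends t=5 after Declan starts t=0 → overlap.
Yusuf: starts t=9 at or after Declan ends t=5 → clear.
Sana: starts t=17 at or after Declan ends t=5 → clear.
Elena: starts t=22 at or after Declan ends t=5 → clear.
Kenji: starts t=27 at or after Declan ends t=5 → clear.
Declan overlaps Omar.

Yes — it overlaps Omar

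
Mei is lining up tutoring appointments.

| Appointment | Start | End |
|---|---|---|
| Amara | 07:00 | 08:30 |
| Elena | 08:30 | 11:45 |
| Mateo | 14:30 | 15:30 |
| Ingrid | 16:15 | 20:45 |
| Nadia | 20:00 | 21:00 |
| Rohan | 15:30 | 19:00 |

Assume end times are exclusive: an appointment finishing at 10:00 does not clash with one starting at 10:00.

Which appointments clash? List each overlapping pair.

Sorted by start: Amara, Elena, Mateo, Rohan, Ingrid, Nadia.
Elena starts exactly when Amara ends (back-to-back, no overlap) — done with Amara.
Mateo starts after Elena ends — done with Elena.
Rohan starts exactly when Mateo ends (back-to-back, no overlap) — done with Mateo.
Ingrid starts before Rohan ends → Rohan and Ingrid overlap.
Nadia starts after Rohan ends.
Nadia starts before Ingrid ends → Ingrid and Nadia overlap.

Ingrid & Nadia, Ingrid & Rohan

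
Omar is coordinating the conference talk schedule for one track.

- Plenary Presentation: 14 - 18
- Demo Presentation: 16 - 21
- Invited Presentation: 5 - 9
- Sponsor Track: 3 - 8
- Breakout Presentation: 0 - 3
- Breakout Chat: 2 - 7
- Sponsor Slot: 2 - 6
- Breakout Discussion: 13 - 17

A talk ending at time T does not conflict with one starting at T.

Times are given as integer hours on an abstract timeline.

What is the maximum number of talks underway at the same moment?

4

Walk through starts and ends in time order (an end at T is processed before a start at T):
0 start Breakout Presentation → 1
2 start Breakout Chat → 2
2 start Sponsor Slot → 3
3 end Breakout Presentation → 2
3 start Sponsor Track → 3
5 start Invited Presentation → 4
6 end Sponsor Slot → 3
7 end Breakout Chat → 2
8 end Sponsor Track → 1
9 end Invited Presentation → 0
13 start Breakout Discussion → 1
14 start Plenary Presentation → 2
16 start Demo Presentation → 3
17 end Breakout Discussion → 2
18 end Plenary Presentation → 1
21 end Demo Presentation → 0
Peak is 4, at 5 (Breakout Chat, Invited Presentation, Sponsor Slot, Sponsor Track).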